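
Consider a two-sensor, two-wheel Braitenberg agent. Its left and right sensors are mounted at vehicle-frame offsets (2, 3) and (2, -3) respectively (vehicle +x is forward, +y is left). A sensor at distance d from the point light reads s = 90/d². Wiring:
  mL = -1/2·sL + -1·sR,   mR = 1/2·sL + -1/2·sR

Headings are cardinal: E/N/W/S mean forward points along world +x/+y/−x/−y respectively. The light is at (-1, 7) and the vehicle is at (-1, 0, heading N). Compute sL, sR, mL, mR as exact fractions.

left sensor world pos  = (-4, 2); dL² = 34
right sensor world pos = (2, 2); dR² = 34
sL = 90/34 = 45/17
sR = 90/34 = 45/17
mL = -1/2·sL + -1·sR = -135/34
mR = 1/2·sL + -1/2·sR = 0

45/17 45/17 -135/34 0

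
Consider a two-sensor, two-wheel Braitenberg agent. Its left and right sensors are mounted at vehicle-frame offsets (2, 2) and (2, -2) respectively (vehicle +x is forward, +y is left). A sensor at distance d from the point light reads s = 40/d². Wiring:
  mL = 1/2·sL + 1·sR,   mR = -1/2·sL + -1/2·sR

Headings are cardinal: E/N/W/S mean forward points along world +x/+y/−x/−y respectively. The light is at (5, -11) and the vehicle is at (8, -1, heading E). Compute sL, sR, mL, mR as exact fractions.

left sensor world pos  = (10, 1); dL² = 169
right sensor world pos = (10, -3); dR² = 89
sL = 40/169 = 40/169
sR = 40/89 = 40/89
mL = 1/2·sL + 1·sR = 8540/15041
mR = -1/2·sL + -1/2·sR = -5160/15041

40/169 40/89 8540/15041 -5160/15041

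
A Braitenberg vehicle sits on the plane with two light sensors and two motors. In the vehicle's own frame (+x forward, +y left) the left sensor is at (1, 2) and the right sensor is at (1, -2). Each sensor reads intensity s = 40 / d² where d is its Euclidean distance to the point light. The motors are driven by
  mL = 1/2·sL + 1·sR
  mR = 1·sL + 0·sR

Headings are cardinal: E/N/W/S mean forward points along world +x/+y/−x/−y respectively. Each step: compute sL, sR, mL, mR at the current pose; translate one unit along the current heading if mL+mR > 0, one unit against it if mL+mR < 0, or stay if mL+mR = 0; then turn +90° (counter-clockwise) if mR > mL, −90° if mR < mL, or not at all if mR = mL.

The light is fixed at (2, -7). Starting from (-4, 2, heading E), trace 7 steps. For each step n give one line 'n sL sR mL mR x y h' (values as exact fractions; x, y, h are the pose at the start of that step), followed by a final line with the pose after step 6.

n=0: pose=(-4,2,E); sL=20/73, sR=20/37; mL=1830/2701, mR=20/73; mL+mR=2570/2701 → advance +1; mR−mL=-1090/2701 → turn -1·90°
n=1: pose=(-3,2,S); sL=40/73, sR=40/113; mL=5180/8249, mR=40/73; mL+mR=9700/8249 → advance +1; mR−mL=-660/8249 → turn -1·90°
n=2: pose=(-3,1,W); sL=5/9, sR=5/17; mL=175/306, mR=5/9; mL+mR=115/102 → advance +1; mR−mL=-5/306 → turn -1·90°
n=3: pose=(-4,1,N); sL=8/29, sR=40/97; mL=1548/2813, mR=8/29; mL+mR=2324/2813 → advance +1; mR−mL=-772/2813 → turn -1·90°
n=4: pose=(-4,2,E); sL=20/73, sR=20/37; mL=1830/2701, mR=20/73; mL+mR=2570/2701 → advance +1; mR−mL=-1090/2701 → turn -1·90°
n=5: pose=(-3,2,S); sL=40/73, sR=40/113; mL=5180/8249, mR=40/73; mL+mR=9700/8249 → advance +1; mR−mL=-660/8249 → turn -1·90°
n=6: pose=(-3,1,W); sL=5/9, sR=5/17; mL=175/306, mR=5/9; mL+mR=115/102 → advance +1; mR−mL=-5/306 → turn -1·90°

0 20/73 20/37 1830/2701 20/73 -4 2 E
1 40/73 40/113 5180/8249 40/73 -3 2 S
2 5/9 5/17 175/306 5/9 -3 1 W
3 8/29 40/97 1548/2813 8/29 -4 1 N
4 20/73 20/37 1830/2701 20/73 -4 2 E
5 40/73 40/113 5180/8249 40/73 -3 2 S
6 5/9 5/17 175/306 5/9 -3 1 W
final -4 1 N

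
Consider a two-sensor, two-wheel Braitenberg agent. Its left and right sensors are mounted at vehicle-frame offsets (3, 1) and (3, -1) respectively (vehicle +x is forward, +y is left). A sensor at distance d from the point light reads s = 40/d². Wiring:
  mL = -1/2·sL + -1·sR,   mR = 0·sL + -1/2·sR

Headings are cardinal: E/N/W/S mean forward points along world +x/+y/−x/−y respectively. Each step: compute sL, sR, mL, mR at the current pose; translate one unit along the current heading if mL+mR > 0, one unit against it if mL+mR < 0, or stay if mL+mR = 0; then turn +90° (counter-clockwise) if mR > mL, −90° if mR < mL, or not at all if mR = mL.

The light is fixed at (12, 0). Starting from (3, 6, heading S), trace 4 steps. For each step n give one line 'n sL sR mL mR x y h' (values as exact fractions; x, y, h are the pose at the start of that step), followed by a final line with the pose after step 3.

0 40/73 40/109 -5100/7957 -20/109 3 6 S
1 2/5 5/9 -34/45 -5/18 3 7 E
2 40/221 40/181 -12460/40001 -20/181 2 7 N
3 20/97 20/109 -3030/10573 -10/109 2 6 W
final 3 6 S

n=0: pose=(3,6,S); sL=40/73, sR=40/109; mL=-5100/7957, mR=-20/109; mL+mR=-6560/7957 → advance -1; mR−mL=3640/7957 → turn +1·90°
n=1: pose=(3,7,E); sL=2/5, sR=5/9; mL=-34/45, mR=-5/18; mL+mR=-31/30 → advance -1; mR−mL=43/90 → turn +1·90°
n=2: pose=(2,7,N); sL=40/221, sR=40/181; mL=-12460/40001, mR=-20/181; mL+mR=-16880/40001 → advance -1; mR−mL=8040/40001 → turn +1·90°
n=3: pose=(2,6,W); sL=20/97, sR=20/109; mL=-3030/10573, mR=-10/109; mL+mR=-4000/10573 → advance -1; mR−mL=2060/10573 → turn +1·90°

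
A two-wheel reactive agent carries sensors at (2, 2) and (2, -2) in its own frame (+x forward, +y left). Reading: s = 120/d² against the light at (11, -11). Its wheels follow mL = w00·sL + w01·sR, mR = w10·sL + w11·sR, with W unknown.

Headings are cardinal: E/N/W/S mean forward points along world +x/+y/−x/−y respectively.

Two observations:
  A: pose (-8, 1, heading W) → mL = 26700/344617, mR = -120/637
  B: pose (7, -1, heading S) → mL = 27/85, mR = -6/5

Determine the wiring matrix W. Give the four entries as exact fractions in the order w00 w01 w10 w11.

obs A: pose=(-8,1,W) → sL=120/541, sR=120/637, mL=26700/344617, mR=-120/637
obs B: pose=(7,-1,S) → sL=30/17, sR=6/5, mL=27/85, mR=-6/5
sensor matrix S = [[120/541, 120/637], [30/17, 6/5]]; det S = -388224/5858489
solve [mL_A; mL_B] = S·[w00; w01] and [mR_A; mR_B] = S·[w10; w11]:
  w00 = -1/2, w01 = 1, w10 = 0, w11 = -1

-1/2 1 0 -1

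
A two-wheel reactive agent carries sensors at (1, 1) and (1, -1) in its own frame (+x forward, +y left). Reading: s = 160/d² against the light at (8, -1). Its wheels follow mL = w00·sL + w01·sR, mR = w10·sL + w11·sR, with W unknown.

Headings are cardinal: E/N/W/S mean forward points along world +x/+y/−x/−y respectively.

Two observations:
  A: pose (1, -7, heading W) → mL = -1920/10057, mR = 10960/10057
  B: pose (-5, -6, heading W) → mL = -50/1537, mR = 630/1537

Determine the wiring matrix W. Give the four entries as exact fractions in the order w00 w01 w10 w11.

obs A: pose=(1,-7,W) → sL=160/113, sR=160/89, mL=-1920/10057, mR=10960/10057
obs B: pose=(-5,-6,W) → sL=20/29, sR=40/53, mL=-50/1537, mR=630/1537
sensor matrix S = [[160/113, 160/89], [20/29, 40/53]]; det S = -2646400/15457609
solve [mL_A; mL_B] = S·[w00; w01] and [mR_A; mR_B] = S·[w10; w11]:
  w00 = 1/2, w01 = -1/2, w10 = -1/2, w11 = 1

1/2 -1/2 -1/2 1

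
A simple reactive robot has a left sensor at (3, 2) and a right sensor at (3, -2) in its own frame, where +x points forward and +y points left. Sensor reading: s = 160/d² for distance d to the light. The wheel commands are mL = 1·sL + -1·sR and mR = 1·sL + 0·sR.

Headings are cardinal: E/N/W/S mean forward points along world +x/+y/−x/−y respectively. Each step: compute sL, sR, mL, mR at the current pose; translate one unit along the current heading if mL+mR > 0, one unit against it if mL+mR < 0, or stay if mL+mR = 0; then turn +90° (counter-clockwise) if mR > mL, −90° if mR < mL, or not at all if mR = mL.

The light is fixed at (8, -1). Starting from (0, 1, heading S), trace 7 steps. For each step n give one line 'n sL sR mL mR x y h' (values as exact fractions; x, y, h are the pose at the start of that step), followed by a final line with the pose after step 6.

0 160/37 160/101 10240/3737 160/37 0 1 S
1 80/17 80/13 -320/221 80/17 0 0 E
2 160/97 160/41 -8960/3977 160/97 1 0 N
3 20/13 20/13 0 20/13 1 -1 W
4 32/9 160/109 2048/981 32/9 0 -1 S
5 80/13 80/17 320/221 80/13 0 -2 E
6 32/17 160/29 -1792/493 32/17 1 -2 N
final 1 -3 W

n=0: pose=(0,1,S); sL=160/37, sR=160/101; mL=10240/3737, mR=160/37; mL+mR=26400/3737 → advance +1; mR−mL=160/101 → turn +1·90°
n=1: pose=(0,0,E); sL=80/17, sR=80/13; mL=-320/221, mR=80/17; mL+mR=720/221 → advance +1; mR−mL=80/13 → turn +1·90°
n=2: pose=(1,0,N); sL=160/97, sR=160/41; mL=-8960/3977, mR=160/97; mL+mR=-2400/3977 → advance -1; mR−mL=160/41 → turn +1·90°
n=3: pose=(1,-1,W); sL=20/13, sR=20/13; mL=0, mR=20/13; mL+mR=20/13 → advance +1; mR−mL=20/13 → turn +1·90°
n=4: pose=(0,-1,S); sL=32/9, sR=160/109; mL=2048/981, mR=32/9; mL+mR=5536/981 → advance +1; mR−mL=160/109 → turn +1·90°
n=5: pose=(0,-2,E); sL=80/13, sR=80/17; mL=320/221, mR=80/13; mL+mR=1680/221 → advance +1; mR−mL=80/17 → turn +1·90°
n=6: pose=(1,-2,N); sL=32/17, sR=160/29; mL=-1792/493, mR=32/17; mL+mR=-864/493 → advance -1; mR−mL=160/29 → turn +1·90°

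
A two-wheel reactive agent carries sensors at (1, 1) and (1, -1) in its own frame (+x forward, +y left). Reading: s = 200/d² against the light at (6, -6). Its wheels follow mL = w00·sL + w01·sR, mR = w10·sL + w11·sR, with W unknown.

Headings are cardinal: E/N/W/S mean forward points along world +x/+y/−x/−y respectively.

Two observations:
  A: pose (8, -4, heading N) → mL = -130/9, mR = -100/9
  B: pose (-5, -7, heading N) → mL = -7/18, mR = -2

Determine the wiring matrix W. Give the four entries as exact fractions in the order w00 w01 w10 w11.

obs A: pose=(8,-4,N) → sL=20, sR=100/9, mL=-130/9, mR=-100/9
obs B: pose=(-5,-7,N) → sL=25/18, sR=2, mL=-7/18, mR=-2
sensor matrix S = [[20, 100/9], [25/18, 2]]; det S = 1990/81
solve [mL_A; mL_B] = S·[w00; w01] and [mR_A; mR_B] = S·[w10; w11]:
  w00 = -1, w01 = 1/2, w10 = 0, w11 = -1

-1 1/2 0 -1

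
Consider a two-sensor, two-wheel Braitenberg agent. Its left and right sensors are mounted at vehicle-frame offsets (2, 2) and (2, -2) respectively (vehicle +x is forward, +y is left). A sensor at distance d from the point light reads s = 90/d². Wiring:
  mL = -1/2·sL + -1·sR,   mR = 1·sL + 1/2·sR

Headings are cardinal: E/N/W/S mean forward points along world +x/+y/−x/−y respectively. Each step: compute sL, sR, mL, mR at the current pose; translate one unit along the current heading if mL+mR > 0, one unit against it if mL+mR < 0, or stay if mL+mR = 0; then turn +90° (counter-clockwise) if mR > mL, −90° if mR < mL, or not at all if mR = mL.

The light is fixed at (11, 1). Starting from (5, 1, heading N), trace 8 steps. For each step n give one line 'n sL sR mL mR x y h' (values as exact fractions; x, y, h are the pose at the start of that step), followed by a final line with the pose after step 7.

0 45/34 9/2 -351/68 243/68 5 1 N
1 90/73 18/13 -1899/949 1827/949 5 0 W
2 5 45/29 -235/58 335/58 6 0 S
3 10 18/5 -43/5 59/5 6 -1 E
4 5/2 45/2 -95/4 55/4 7 -1 N
5 90/61 90/37 -7155/2257 6075/2257 7 -2 W
6 45/13 9/5 -459/130 567/130 8 -2 S
7 18 90/37 -423/37 711/37 8 -3 E
final 9 -3 N

n=0: pose=(5,1,N); sL=45/34, sR=9/2; mL=-351/68, mR=243/68; mL+mR=-27/17 → advance -1; mR−mL=297/34 → turn +1·90°
n=1: pose=(5,0,W); sL=90/73, sR=18/13; mL=-1899/949, mR=1827/949; mL+mR=-72/949 → advance -1; mR−mL=3726/949 → turn +1·90°
n=2: pose=(6,0,S); sL=5, sR=45/29; mL=-235/58, mR=335/58; mL+mR=50/29 → advance +1; mR−mL=285/29 → turn +1·90°
n=3: pose=(6,-1,E); sL=10, sR=18/5; mL=-43/5, mR=59/5; mL+mR=16/5 → advance +1; mR−mL=102/5 → turn +1·90°
n=4: pose=(7,-1,N); sL=5/2, sR=45/2; mL=-95/4, mR=55/4; mL+mR=-10 → advance -1; mR−mL=75/2 → turn +1·90°
n=5: pose=(7,-2,W); sL=90/61, sR=90/37; mL=-7155/2257, mR=6075/2257; mL+mR=-1080/2257 → advance -1; mR−mL=13230/2257 → turn +1·90°
n=6: pose=(8,-2,S); sL=45/13, sR=9/5; mL=-459/130, mR=567/130; mL+mR=54/65 → advance +1; mR−mL=513/65 → turn +1·90°
n=7: pose=(8,-3,E); sL=18, sR=90/37; mL=-423/37, mR=711/37; mL+mR=288/37 → advance +1; mR−mL=1134/37 → turn +1·90°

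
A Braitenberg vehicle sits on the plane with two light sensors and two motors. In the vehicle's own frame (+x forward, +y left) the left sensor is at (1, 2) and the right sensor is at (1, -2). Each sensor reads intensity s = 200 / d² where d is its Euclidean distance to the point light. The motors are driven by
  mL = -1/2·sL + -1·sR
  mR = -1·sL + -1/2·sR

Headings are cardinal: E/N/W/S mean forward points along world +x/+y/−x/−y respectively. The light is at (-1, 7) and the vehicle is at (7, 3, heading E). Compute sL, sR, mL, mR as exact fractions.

40/17 200/117 -5740/1989 -6380/1989

left sensor world pos  = (8, 5); dL² = 85
right sensor world pos = (8, 1); dR² = 117
sL = 200/85 = 40/17
sR = 200/117 = 200/117
mL = -1/2·sL + -1·sR = -5740/1989
mR = -1·sL + -1/2·sR = -6380/1989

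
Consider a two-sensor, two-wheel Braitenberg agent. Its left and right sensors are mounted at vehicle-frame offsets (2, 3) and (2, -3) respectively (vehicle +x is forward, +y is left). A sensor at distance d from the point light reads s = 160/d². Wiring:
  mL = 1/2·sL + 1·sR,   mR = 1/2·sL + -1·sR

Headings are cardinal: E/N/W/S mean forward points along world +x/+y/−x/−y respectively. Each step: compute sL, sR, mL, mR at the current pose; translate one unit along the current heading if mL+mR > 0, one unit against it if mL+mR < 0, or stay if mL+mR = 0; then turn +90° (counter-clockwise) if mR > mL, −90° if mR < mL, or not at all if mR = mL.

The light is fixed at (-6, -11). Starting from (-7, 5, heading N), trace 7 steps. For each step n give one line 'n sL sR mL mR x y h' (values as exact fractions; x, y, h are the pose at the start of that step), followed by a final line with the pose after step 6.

0 8/17 20/41 504/697 -176/697 -7 5 N
1 160/401 160/197 79920/78997 -48400/78997 -7 6 E
2 80/117 80/117 40/39 -40/117 -6 6 S
3 160/173 32/73 11376/12629 304/12629 -6 5 W
4 8/17 20/41 504/697 -176/697 -7 5 N
5 160/401 160/197 79920/78997 -48400/78997 -7 6 E
6 80/117 80/117 40/39 -40/117 -6 6 S
final -6 5 W

n=0: pose=(-7,5,N); sL=8/17, sR=20/41; mL=504/697, mR=-176/697; mL+mR=8/17 → advance +1; mR−mL=-40/41 → turn -1·90°
n=1: pose=(-7,6,E); sL=160/401, sR=160/197; mL=79920/78997, mR=-48400/78997; mL+mR=160/401 → advance +1; mR−mL=-320/197 → turn -1·90°
n=2: pose=(-6,6,S); sL=80/117, sR=80/117; mL=40/39, mR=-40/117; mL+mR=80/117 → advance +1; mR−mL=-160/117 → turn -1·90°
n=3: pose=(-6,5,W); sL=160/173, sR=32/73; mL=11376/12629, mR=304/12629; mL+mR=160/173 → advance +1; mR−mL=-64/73 → turn -1·90°
n=4: pose=(-7,5,N); sL=8/17, sR=20/41; mL=504/697, mR=-176/697; mL+mR=8/17 → advance +1; mR−mL=-40/41 → turn -1·90°
n=5: pose=(-7,6,E); sL=160/401, sR=160/197; mL=79920/78997, mR=-48400/78997; mL+mR=160/401 → advance +1; mR−mL=-320/197 → turn -1·90°
n=6: pose=(-6,6,S); sL=80/117, sR=80/117; mL=40/39, mR=-40/117; mL+mR=80/117 → advance +1; mR−mL=-160/117 → turn -1·90°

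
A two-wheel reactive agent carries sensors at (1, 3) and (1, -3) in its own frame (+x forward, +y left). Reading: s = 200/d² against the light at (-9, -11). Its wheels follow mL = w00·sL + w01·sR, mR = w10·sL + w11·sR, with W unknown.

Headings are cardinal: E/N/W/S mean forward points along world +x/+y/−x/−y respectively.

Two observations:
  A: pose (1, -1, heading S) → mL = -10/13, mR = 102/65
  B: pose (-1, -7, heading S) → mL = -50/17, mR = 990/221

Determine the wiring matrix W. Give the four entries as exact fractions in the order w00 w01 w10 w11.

obs A: pose=(1,-1,S) → sL=4/5, sR=20/13, mL=-10/13, mR=102/65
obs B: pose=(-1,-7,S) → sL=20/13, sR=100/17, mL=-50/17, mR=990/221
sensor matrix S = [[4/5, 20/13], [20/13, 100/17]]; det S = 6720/2873
solve [mL_A; mL_B] = S·[w00; w01] and [mR_A; mR_B] = S·[w10; w11]:
  w00 = 0, w01 = -1/2, w10 = 1, w11 = 1/2

0 -1/2 1 1/2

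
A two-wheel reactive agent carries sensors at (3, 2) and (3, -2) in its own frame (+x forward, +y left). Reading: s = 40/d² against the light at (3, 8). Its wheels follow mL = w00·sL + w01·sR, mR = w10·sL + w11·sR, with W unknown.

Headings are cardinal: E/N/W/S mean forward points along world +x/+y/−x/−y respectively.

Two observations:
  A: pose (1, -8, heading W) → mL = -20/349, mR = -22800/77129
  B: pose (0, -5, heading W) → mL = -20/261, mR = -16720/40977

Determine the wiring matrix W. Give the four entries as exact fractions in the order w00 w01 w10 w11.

-1/2 0 -1 -1

obs A: pose=(1,-8,W) → sL=40/349, sR=40/221, mL=-20/349, mR=-22800/77129
obs B: pose=(0,-5,W) → sL=40/261, sR=40/157, mL=-20/261, mR=-16720/40977
sensor matrix S = [[40/349, 40/221], [40/261, 40/157]]; det S = 4620800/3160515033
solve [mL_A; mL_B] = S·[w00; w01] and [mR_A; mR_B] = S·[w10; w11]:
  w00 = -1/2, w01 = 0, w10 = -1, w11 = -1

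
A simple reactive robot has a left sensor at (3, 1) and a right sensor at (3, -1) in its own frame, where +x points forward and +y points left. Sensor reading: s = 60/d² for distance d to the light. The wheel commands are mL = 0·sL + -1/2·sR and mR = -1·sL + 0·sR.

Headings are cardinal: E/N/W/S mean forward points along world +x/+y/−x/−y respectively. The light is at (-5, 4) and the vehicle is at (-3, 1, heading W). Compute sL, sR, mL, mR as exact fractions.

left sensor world pos  = (-6, 0); dL² = 17
right sensor world pos = (-6, 2); dR² = 5
sL = 60/17 = 60/17
sR = 60/5 = 12
mL = 0·sL + -1/2·sR = -6
mR = -1·sL + 0·sR = -60/17

60/17 12 -6 -60/17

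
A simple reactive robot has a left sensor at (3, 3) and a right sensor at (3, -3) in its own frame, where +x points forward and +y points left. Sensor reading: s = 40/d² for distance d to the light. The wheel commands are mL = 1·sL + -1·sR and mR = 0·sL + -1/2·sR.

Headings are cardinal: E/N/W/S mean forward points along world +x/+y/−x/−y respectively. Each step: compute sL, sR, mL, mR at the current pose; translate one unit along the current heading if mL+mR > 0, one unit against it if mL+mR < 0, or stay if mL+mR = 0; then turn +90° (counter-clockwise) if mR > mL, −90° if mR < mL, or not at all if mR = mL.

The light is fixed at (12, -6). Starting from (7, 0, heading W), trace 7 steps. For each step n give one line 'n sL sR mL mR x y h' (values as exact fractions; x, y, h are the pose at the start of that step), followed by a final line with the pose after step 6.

0 40/73 8/29 576/2117 -4/29 7 0 W
1 20/81 4/9 -16/81 -2/9 6 0 N
2 40/73 40/13 -2400/949 -20/13 6 -1 E
3 10/41 1/2 -21/82 -1/4 5 -1 N
4 40/101 40/149 1920/15049 -20/149 5 -2 W
5 4/13 20/29 -144/377 -10/29 6 -2 N
6 40/81 40/117 160/1053 -20/117 6 -3 W
final 7 -3 N

n=0: pose=(7,0,W); sL=40/73, sR=8/29; mL=576/2117, mR=-4/29; mL+mR=284/2117 → advance +1; mR−mL=-868/2117 → turn -1·90°
n=1: pose=(6,0,N); sL=20/81, sR=4/9; mL=-16/81, mR=-2/9; mL+mR=-34/81 → advance -1; mR−mL=-2/81 → turn -1·90°
n=2: pose=(6,-1,E); sL=40/73, sR=40/13; mL=-2400/949, mR=-20/13; mL+mR=-3860/949 → advance -1; mR−mL=940/949 → turn +1·90°
n=3: pose=(5,-1,N); sL=10/41, sR=1/2; mL=-21/82, mR=-1/4; mL+mR=-83/164 → advance -1; mR−mL=1/164 → turn +1·90°
n=4: pose=(5,-2,W); sL=40/101, sR=40/149; mL=1920/15049, mR=-20/149; mL+mR=-100/15049 → advance -1; mR−mL=-3940/15049 → turn -1·90°
n=5: pose=(6,-2,N); sL=4/13, sR=20/29; mL=-144/377, mR=-10/29; mL+mR=-274/377 → advance -1; mR−mL=14/377 → turn +1·90°
n=6: pose=(6,-3,W); sL=40/81, sR=40/117; mL=160/1053, mR=-20/117; mL+mR=-20/1053 → advance -1; mR−mL=-340/1053 → turn -1·90°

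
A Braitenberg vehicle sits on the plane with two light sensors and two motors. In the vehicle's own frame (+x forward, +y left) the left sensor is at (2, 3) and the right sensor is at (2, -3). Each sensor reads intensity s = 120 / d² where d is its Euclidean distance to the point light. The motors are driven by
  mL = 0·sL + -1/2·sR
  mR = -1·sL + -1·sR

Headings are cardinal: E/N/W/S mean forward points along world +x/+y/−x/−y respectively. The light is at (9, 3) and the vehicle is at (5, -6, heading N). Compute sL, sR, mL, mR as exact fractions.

left sensor world pos  = (2, -4); dL² = 98
right sensor world pos = (8, -4); dR² = 50
sL = 120/98 = 60/49
sR = 120/50 = 12/5
mL = 0·sL + -1/2·sR = -6/5
mR = -1·sL + -1·sR = -888/245

60/49 12/5 -6/5 -888/245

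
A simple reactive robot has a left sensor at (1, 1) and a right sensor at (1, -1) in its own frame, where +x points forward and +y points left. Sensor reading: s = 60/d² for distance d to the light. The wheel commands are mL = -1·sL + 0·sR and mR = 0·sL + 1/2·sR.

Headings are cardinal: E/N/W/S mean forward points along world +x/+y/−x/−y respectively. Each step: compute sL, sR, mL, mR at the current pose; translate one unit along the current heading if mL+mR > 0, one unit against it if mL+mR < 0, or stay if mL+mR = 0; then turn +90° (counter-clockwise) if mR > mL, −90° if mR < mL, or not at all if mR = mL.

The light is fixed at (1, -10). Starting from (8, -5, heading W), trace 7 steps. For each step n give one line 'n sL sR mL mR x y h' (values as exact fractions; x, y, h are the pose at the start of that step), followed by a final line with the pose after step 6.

0 15/13 5/6 -15/13 5/12 8 -5 W
1 60/97 12/13 -60/97 6/13 9 -5 S
2 6/13 30/53 -6/13 15/53 9 -4 E
3 12/17 60/113 -12/17 30/113 8 -4 N
4 15/13 5/6 -15/13 5/12 8 -5 W
5 60/97 12/13 -60/97 6/13 9 -5 S
6 6/13 30/53 -6/13 15/53 9 -4 E
final 8 -4 N

n=0: pose=(8,-5,W); sL=15/13, sR=5/6; mL=-15/13, mR=5/12; mL+mR=-115/156 → advance -1; mR−mL=245/156 → turn +1·90°
n=1: pose=(9,-5,S); sL=60/97, sR=12/13; mL=-60/97, mR=6/13; mL+mR=-198/1261 → advance -1; mR−mL=1362/1261 → turn +1·90°
n=2: pose=(9,-4,E); sL=6/13, sR=30/53; mL=-6/13, mR=15/53; mL+mR=-123/689 → advance -1; mR−mL=513/689 → turn +1·90°
n=3: pose=(8,-4,N); sL=12/17, sR=60/113; mL=-12/17, mR=30/113; mL+mR=-846/1921 → advance -1; mR−mL=1866/1921 → turn +1·90°
n=4: pose=(8,-5,W); sL=15/13, sR=5/6; mL=-15/13, mR=5/12; mL+mR=-115/156 → advance -1; mR−mL=245/156 → turn +1·90°
n=5: pose=(9,-5,S); sL=60/97, sR=12/13; mL=-60/97, mR=6/13; mL+mR=-198/1261 → advance -1; mR−mL=1362/1261 → turn +1·90°
n=6: pose=(9,-4,E); sL=6/13, sR=30/53; mL=-6/13, mR=15/53; mL+mR=-123/689 → advance -1; mR−mL=513/689 → turn +1·90°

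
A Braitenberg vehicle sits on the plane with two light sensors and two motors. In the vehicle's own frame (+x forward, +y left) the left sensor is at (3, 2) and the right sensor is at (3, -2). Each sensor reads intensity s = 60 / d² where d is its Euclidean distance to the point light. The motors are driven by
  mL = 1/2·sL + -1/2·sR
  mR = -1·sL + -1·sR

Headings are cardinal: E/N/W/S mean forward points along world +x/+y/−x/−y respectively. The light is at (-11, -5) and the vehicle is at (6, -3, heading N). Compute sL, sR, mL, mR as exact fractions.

6/25 30/193 204/4825 -1908/4825

left sensor world pos  = (4, 0); dL² = 250
right sensor world pos = (8, 0); dR² = 386
sL = 60/250 = 6/25
sR = 60/386 = 30/193
mL = 1/2·sL + -1/2·sR = 204/4825
mR = -1·sL + -1·sR = -1908/4825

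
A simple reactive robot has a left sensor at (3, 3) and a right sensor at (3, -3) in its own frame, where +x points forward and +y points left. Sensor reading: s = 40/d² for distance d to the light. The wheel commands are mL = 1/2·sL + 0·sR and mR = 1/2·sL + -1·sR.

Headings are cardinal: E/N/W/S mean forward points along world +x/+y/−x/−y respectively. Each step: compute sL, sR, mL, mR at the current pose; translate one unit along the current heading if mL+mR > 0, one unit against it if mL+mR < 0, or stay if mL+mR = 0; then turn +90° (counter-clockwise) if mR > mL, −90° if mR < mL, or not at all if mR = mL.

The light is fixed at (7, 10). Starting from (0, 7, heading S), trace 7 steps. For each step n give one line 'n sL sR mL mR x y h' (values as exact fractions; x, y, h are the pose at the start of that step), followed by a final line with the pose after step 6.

0 10/13 5/17 5/13 20/221 0 7 S
1 40/149 40/101 20/149 -3940/15049 0 6 W
2 20/41 4 10/41 -154/41 1 6 N
3 40/13 40/73 20/13 940/949 1 5 E
4 10/17 5/16 5/17 -5/272 2 5 S
5 8/29 40/73 4/29 -868/2117 2 4 W
6 20/29 4 10/29 -106/29 3 4 N
final 3 3 E

n=0: pose=(0,7,S); sL=10/13, sR=5/17; mL=5/13, mR=20/221; mL+mR=105/221 → advance +1; mR−mL=-5/17 → turn -1·90°
n=1: pose=(0,6,W); sL=40/149, sR=40/101; mL=20/149, mR=-3940/15049; mL+mR=-1920/15049 → advance -1; mR−mL=-40/101 → turn -1·90°
n=2: pose=(1,6,N); sL=20/41, sR=4; mL=10/41, mR=-154/41; mL+mR=-144/41 → advance -1; mR−mL=-4 → turn -1·90°
n=3: pose=(1,5,E); sL=40/13, sR=40/73; mL=20/13, mR=940/949; mL+mR=2400/949 → advance +1; mR−mL=-40/73 → turn -1·90°
n=4: pose=(2,5,S); sL=10/17, sR=5/16; mL=5/17, mR=-5/272; mL+mR=75/272 → advance +1; mR−mL=-5/16 → turn -1·90°
n=5: pose=(2,4,W); sL=8/29, sR=40/73; mL=4/29, mR=-868/2117; mL+mR=-576/2117 → advance -1; mR−mL=-40/73 → turn -1·90°
n=6: pose=(3,4,N); sL=20/29, sR=4; mL=10/29, mR=-106/29; mL+mR=-96/29 → advance -1; mR−mL=-4 → turn -1·90°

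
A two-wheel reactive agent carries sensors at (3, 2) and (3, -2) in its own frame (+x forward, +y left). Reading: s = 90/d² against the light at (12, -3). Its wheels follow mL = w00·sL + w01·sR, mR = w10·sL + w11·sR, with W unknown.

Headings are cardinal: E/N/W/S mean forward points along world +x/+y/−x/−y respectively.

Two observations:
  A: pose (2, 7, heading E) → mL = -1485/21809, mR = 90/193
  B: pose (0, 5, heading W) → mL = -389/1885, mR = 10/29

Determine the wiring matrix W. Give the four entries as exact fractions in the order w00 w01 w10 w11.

obs A: pose=(2,7,E) → sL=90/193, sR=90/113, mL=-1485/21809, mR=90/193
obs B: pose=(0,5,W) → sL=10/29, sR=18/65, mL=-389/1885, mR=10/29
sensor matrix S = [[90/193, 90/113], [10/29, 18/65]]; det S = -1196352/8221993
solve [mL_A; mL_B] = S·[w00; w01] and [mR_A; mR_B] = S·[w10; w11]:
  w00 = -1, w01 = 1/2, w10 = 1, w11 = 0

-1 1/2 1 0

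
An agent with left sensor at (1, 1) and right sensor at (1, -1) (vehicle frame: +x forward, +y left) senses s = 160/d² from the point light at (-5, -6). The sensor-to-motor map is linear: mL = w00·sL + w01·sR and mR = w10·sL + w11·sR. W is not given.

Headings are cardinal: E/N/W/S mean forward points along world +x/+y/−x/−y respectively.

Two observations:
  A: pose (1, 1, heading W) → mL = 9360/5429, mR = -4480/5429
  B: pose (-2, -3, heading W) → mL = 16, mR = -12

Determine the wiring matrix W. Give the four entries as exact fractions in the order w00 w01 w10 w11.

1 -1/2 -1 1

obs A: pose=(1,1,W) → sL=160/61, sR=160/89, mL=9360/5429, mR=-4480/5429
obs B: pose=(-2,-3,W) → sL=20, sR=8, mL=16, mR=-12
sensor matrix S = [[160/61, 160/89], [20, 8]]; det S = -81280/5429
solve [mL_A; mL_B] = S·[w00; w01] and [mR_A; mR_B] = S·[w10; w11]:
  w00 = 1, w01 = -1/2, w10 = -1, w11 = 1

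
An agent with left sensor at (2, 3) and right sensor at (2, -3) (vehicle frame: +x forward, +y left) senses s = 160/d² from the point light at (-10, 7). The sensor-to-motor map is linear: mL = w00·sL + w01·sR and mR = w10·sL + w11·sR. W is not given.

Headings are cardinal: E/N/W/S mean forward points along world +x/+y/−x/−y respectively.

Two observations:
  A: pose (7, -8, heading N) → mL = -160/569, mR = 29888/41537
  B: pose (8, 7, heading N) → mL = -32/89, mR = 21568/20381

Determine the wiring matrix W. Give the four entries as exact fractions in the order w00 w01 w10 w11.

obs A: pose=(7,-8,N) → sL=32/73, sR=160/569, mL=-160/569, mR=29888/41537
obs B: pose=(8,7,N) → sL=160/229, sR=32/89, mL=-32/89, mR=21568/20381
sensor matrix S = [[32/73, 160/569], [160/229, 32/89]]; det S = -32894976/846565597
solve [mL_A; mL_B] = S·[w00; w01] and [mR_A; mR_B] = S·[w10; w11]:
  w00 = 0, w01 = -1, w10 = 1, w11 = 1

0 -1 1 1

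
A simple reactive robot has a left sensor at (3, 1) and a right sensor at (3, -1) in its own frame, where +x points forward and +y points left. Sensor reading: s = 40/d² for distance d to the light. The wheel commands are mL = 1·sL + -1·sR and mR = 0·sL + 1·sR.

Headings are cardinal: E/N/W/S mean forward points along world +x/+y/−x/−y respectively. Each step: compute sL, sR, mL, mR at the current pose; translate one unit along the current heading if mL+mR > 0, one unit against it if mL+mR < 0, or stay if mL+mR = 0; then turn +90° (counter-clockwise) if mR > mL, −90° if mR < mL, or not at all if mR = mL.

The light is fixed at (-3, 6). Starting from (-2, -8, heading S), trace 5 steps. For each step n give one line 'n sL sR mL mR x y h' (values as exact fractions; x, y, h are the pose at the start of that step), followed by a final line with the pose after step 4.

0 40/293 40/289 -160/84677 40/289 -2 -8 S
1 10/53 5/34 75/1802 5/34 -2 -9 E
2 8/29 40/153 64/4437 40/153 -1 -9 N
3 20/113 4/17 -112/1921 4/17 -1 -8 W
4 40/293 40/289 -160/84677 40/289 -2 -8 S
final -2 -9 E

n=0: pose=(-2,-8,S); sL=40/293, sR=40/289; mL=-160/84677, mR=40/289; mL+mR=40/293 → advance +1; mR−mL=11880/84677 → turn +1·90°
n=1: pose=(-2,-9,E); sL=10/53, sR=5/34; mL=75/1802, mR=5/34; mL+mR=10/53 → advance +1; mR−mL=95/901 → turn +1·90°
n=2: pose=(-1,-9,N); sL=8/29, sR=40/153; mL=64/4437, mR=40/153; mL+mR=8/29 → advance +1; mR−mL=1096/4437 → turn +1·90°
n=3: pose=(-1,-8,W); sL=20/113, sR=4/17; mL=-112/1921, mR=4/17; mL+mR=20/113 → advance +1; mR−mL=564/1921 → turn +1·90°
n=4: pose=(-2,-8,S); sL=40/293, sR=40/289; mL=-160/84677, mR=40/289; mL+mR=40/293 → advance +1; mR−mL=11880/84677 → turn +1·90°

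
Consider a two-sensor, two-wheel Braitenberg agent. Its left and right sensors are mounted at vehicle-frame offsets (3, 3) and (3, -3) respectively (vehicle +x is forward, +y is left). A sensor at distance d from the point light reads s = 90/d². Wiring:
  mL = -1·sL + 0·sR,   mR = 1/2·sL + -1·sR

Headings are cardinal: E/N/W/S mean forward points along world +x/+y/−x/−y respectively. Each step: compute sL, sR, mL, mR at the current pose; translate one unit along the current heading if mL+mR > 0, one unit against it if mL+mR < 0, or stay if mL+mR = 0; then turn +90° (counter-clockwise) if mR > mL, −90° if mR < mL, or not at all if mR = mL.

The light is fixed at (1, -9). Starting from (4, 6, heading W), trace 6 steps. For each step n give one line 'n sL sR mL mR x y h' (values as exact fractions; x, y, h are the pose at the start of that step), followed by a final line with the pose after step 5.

0 5/8 5/18 -5/8 5/144 4 6 W
1 90/193 18/29 -90/193 -2169/5597 5 6 S
2 9/41 45/109 -9/41 -2709/8938 5 7 E
3 18/41 90/169 -18/41 -2169/6929 4 7 S
4 45/218 45/116 -45/218 -900/3161 4 8 E
5 90/221 90/197 -90/221 -11025/43537 3 8 S
final 3 9 E

n=0: pose=(4,6,W); sL=5/8, sR=5/18; mL=-5/8, mR=5/144; mL+mR=-85/144 → advance -1; mR−mL=95/144 → turn +1·90°
n=1: pose=(5,6,S); sL=90/193, sR=18/29; mL=-90/193, mR=-2169/5597; mL+mR=-4779/5597 → advance -1; mR−mL=441/5597 → turn +1·90°
n=2: pose=(5,7,E); sL=9/41, sR=45/109; mL=-9/41, mR=-2709/8938; mL+mR=-4671/8938 → advance -1; mR−mL=-747/8938 → turn -1·90°
n=3: pose=(4,7,S); sL=18/41, sR=90/169; mL=-18/41, mR=-2169/6929; mL+mR=-5211/6929 → advance -1; mR−mL=873/6929 → turn +1·90°
n=4: pose=(4,8,E); sL=45/218, sR=45/116; mL=-45/218, mR=-900/3161; mL+mR=-3105/6322 → advance -1; mR−mL=-495/6322 → turn -1·90°
n=5: pose=(3,8,S); sL=90/221, sR=90/197; mL=-90/221, mR=-11025/43537; mL+mR=-28755/43537 → advance -1; mR−mL=6705/43537 → turn +1·90°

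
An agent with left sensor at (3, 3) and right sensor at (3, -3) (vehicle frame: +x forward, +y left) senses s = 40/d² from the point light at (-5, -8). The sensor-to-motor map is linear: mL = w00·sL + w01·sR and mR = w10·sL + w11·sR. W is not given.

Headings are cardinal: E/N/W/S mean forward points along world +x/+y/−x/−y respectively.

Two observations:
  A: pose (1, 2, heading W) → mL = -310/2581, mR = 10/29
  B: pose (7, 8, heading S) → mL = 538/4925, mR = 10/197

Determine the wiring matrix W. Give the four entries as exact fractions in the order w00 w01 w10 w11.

-1/2 1 1/2 0

obs A: pose=(1,2,W) → sL=20/29, sR=20/89, mL=-310/2581, mR=10/29
obs B: pose=(7,8,S) → sL=20/197, sR=4/25, mL=538/4925, mR=10/197
sensor matrix S = [[20/29, 20/89], [20/197, 4/25]]; det S = 222528/2542285
solve [mL_A; mL_B] = S·[w00; w01] and [mR_A; mR_B] = S·[w10; w11]:
  w00 = -1/2, w01 = 1, w10 = 1/2, w11 = 0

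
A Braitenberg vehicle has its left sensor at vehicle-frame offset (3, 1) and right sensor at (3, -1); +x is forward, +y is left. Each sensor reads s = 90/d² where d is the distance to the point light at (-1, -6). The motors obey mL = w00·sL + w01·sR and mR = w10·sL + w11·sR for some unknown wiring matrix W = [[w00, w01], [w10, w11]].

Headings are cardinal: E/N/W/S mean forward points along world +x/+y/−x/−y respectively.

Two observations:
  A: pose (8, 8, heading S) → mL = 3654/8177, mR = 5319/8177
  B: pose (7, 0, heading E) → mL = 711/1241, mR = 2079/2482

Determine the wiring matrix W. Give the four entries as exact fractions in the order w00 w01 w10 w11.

obs A: pose=(8,8,S) → sL=90/221, sR=18/37, mL=3654/8177, mR=5319/8177
obs B: pose=(7,0,E) → sL=9/17, sR=45/73, mL=711/1241, mR=2079/2482
sensor matrix S = [[90/221, 18/37], [9/17, 45/73]]; det S = -3888/596921
solve [mL_A; mL_B] = S·[w00; w01] and [mR_A; mR_B] = S·[w10; w11]:
  w00 = 1/2, w01 = 1/2, w10 = 1, w11 = 1/2

1/2 1/2 1 1/2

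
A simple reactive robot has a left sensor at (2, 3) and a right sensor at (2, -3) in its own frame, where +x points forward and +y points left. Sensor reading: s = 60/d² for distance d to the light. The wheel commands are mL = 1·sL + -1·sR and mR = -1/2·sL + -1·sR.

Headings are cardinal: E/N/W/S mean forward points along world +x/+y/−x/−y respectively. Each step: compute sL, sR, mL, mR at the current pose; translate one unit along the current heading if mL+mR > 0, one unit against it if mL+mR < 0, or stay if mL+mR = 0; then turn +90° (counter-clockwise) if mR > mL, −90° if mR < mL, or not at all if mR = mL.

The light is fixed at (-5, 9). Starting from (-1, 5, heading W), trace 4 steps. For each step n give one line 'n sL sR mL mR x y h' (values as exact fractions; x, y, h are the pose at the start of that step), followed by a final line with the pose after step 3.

0 60/53 12 -576/53 -666/53 -1 5 W
1 15/2 15/17 225/34 -315/68 0 5 N
2 60/49 12/17 432/833 -1098/833 0 6 E
3 30/37 30/13 -720/481 -1305/481 -1 6 S
final -1 7 W

n=0: pose=(-1,5,W); sL=60/53, sR=12; mL=-576/53, mR=-666/53; mL+mR=-1242/53 → advance -1; mR−mL=-90/53 → turn -1·90°
n=1: pose=(0,5,N); sL=15/2, sR=15/17; mL=225/34, mR=-315/68; mL+mR=135/68 → advance +1; mR−mL=-45/4 → turn -1·90°
n=2: pose=(0,6,E); sL=60/49, sR=12/17; mL=432/833, mR=-1098/833; mL+mR=-666/833 → advance -1; mR−mL=-90/49 → turn -1·90°
n=3: pose=(-1,6,S); sL=30/37, sR=30/13; mL=-720/481, mR=-1305/481; mL+mR=-2025/481 → advance -1; mR−mL=-45/37 → turn -1·90°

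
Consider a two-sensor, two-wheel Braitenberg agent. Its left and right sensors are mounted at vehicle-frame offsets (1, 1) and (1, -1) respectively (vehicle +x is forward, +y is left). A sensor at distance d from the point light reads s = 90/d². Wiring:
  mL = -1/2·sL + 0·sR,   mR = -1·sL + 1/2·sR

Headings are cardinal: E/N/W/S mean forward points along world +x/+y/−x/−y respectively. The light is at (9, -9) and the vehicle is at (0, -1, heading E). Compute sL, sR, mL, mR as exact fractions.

left sensor world pos  = (1, 0); dL² = 145
right sensor world pos = (1, -2); dR² = 113
sL = 90/145 = 18/29
sR = 90/113 = 90/113
mL = -1/2·sL + 0·sR = -9/29
mR = -1·sL + 1/2·sR = -729/3277

18/29 90/113 -9/29 -729/3277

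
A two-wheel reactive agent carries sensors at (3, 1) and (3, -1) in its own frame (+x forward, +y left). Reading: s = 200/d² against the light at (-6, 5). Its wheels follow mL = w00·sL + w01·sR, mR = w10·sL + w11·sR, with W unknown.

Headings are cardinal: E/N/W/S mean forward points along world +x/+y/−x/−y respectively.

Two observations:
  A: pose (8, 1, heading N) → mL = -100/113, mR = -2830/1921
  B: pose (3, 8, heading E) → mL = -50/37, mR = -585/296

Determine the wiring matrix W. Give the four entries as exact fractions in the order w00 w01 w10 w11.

0 -1 -1/2 -1

obs A: pose=(8,1,N) → sL=20/17, sR=100/113, mL=-100/113, mR=-2830/1921
obs B: pose=(3,8,E) → sL=5/4, sR=50/37, mL=-50/37, mR=-585/296
sensor matrix S = [[20/17, 100/113], [5/4, 50/37]]; det S = 34375/71077
solve [mL_A; mL_B] = S·[w00; w01] and [mR_A; mR_B] = S·[w10; w11]:
  w00 = 0, w01 = -1, w10 = -1/2, w11 = -1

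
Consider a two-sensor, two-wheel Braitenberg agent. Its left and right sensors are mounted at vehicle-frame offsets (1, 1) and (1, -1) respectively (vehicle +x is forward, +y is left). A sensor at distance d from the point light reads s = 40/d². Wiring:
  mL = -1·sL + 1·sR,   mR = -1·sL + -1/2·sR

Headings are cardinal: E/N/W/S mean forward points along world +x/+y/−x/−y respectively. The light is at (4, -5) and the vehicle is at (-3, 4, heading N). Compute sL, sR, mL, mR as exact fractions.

10/41 5/17 35/697 -545/1394

left sensor world pos  = (-4, 5); dL² = 164
right sensor world pos = (-2, 5); dR² = 136
sL = 40/164 = 10/41
sR = 40/136 = 5/17
mL = -1·sL + 1·sR = 35/697
mR = -1·sL + -1/2·sR = -545/1394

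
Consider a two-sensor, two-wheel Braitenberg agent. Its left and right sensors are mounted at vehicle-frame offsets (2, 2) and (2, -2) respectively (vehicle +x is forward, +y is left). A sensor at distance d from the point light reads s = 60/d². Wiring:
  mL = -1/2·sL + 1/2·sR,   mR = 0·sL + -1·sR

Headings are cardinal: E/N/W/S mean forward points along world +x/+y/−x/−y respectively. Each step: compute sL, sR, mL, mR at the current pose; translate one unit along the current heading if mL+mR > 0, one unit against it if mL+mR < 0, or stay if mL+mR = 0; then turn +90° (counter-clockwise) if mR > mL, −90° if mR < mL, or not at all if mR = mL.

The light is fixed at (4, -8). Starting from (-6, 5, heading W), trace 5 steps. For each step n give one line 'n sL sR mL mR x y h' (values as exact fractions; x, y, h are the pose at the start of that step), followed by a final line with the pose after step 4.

0 12/53 20/123 -208/6519 -20/123 -6 5 W
1 30/173 30/137 540/23701 -30/137 -5 5 N
2 12/49 60/149 576/7301 -60/149 -5 4 E
3 15/41 15/61 -150/2501 -15/61 -6 4 S
4 12/53 20/123 -208/6519 -20/123 -6 5 W
final -5 5 N

n=0: pose=(-6,5,W); sL=12/53, sR=20/123; mL=-208/6519, mR=-20/123; mL+mR=-1268/6519 → advance -1; mR−mL=-284/2173 → turn -1·90°
n=1: pose=(-5,5,N); sL=30/173, sR=30/137; mL=540/23701, mR=-30/137; mL+mR=-4650/23701 → advance -1; mR−mL=-5730/23701 → turn -1·90°
n=2: pose=(-5,4,E); sL=12/49, sR=60/149; mL=576/7301, mR=-60/149; mL+mR=-2364/7301 → advance -1; mR−mL=-3516/7301 → turn -1·90°
n=3: pose=(-6,4,S); sL=15/41, sR=15/61; mL=-150/2501, mR=-15/61; mL+mR=-765/2501 → advance -1; mR−mL=-465/2501 → turn -1·90°
n=4: pose=(-6,5,W); sL=12/53, sR=20/123; mL=-208/6519, mR=-20/123; mL+mR=-1268/6519 → advance -1; mR−mL=-284/2173 → turn -1·90°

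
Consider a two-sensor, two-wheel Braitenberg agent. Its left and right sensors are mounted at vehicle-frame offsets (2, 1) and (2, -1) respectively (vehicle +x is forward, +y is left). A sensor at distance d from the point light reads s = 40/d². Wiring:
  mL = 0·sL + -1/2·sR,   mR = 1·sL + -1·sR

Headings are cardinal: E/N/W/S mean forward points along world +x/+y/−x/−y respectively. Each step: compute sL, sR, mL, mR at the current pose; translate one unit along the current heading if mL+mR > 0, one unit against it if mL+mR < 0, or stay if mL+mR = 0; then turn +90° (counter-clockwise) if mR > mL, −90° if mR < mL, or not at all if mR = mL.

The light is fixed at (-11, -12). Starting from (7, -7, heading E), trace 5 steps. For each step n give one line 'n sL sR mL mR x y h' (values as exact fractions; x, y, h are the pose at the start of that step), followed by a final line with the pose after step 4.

n=0: pose=(7,-7,E); sL=10/109, sR=5/52; mL=-5/104, mR=-25/5668; mL+mR=-595/11336 → advance -1; mR−mL=495/11336 → turn +1·90°
n=1: pose=(6,-7,N); sL=8/61, sR=40/373; mL=-20/373, mR=544/22753; mL+mR=-676/22753 → advance -1; mR−mL=1764/22753 → turn +1·90°
n=2: pose=(6,-8,W); sL=20/117, sR=4/25; mL=-2/25, mR=32/2925; mL+mR=-202/2925 → advance -1; mR−mL=266/2925 → turn +1·90°
n=3: pose=(7,-8,S); sL=8/73, sR=40/293; mL=-20/293, mR=-576/21389; mL+mR=-2036/21389 → advance -1; mR−mL=884/21389 → turn +1·90°
n=4: pose=(7,-7,E); sL=10/109, sR=5/52; mL=-5/104, mR=-25/5668; mL+mR=-595/11336 → advance -1; mR−mL=495/11336 → turn +1·90°

0 10/109 5/52 -5/104 -25/5668 7 -7 E
1 8/61 40/373 -20/373 544/22753 6 -7 N
2 20/117 4/25 -2/25 32/2925 6 -8 W
3 8/73 40/293 -20/293 -576/21389 7 -8 S
4 10/109 5/52 -5/104 -25/5668 7 -7 E
final 6 -7 N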